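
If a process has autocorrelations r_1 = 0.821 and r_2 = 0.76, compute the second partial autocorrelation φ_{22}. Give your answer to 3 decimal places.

0.264

φ_{22} = (r_2 − r_1²) / (1 − r_1²)
r_1² = (0.821)² = 0.674041
Numerator = 0.76 − 0.6740 = 0.0860; denominator = 1 − 0.6740 = 0.3260
φ_{22} = 0.0860 / 0.3260 = 0.264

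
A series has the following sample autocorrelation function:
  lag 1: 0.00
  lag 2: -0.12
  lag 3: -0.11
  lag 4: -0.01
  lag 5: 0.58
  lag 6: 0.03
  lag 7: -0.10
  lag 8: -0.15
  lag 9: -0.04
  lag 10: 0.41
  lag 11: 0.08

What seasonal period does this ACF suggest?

5

The largest autocorrelation is r_5 = 0.58, with a weaker echo at lag 10 (0.41); the remaining lags stay at or below 0.08.
The dominant spike at lag 5 indicates a seasonal period of 5.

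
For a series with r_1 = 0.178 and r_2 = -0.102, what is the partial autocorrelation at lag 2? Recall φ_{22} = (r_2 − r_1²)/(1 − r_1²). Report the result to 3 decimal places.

-0.138

φ_{22} = (r_2 − r_1²) / (1 − r_1²)
r_1² = (0.178)² = 0.031684
Numerator = -0.102 − 0.0317 = -0.1337; denominator = 1 − 0.0317 = 0.9683
φ_{22} = -0.1337 / 0.9683 = -0.138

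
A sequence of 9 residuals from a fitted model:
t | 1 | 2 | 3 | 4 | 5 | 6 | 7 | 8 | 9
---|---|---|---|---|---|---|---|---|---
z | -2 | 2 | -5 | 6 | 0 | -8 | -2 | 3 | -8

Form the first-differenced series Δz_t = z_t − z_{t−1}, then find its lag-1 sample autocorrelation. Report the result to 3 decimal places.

First differences Δz: 4, -7, 11, -6, -8, 6, 5, -11
Mean of differences = -0.7500
Numerator Σ(Δz_t−Δz̄)(Δz_{t+1}−Δz̄) = -195.8125
Denominator Σ(Δz_t−Δz̄)² = 463.5000
r_1(Δz) = -195.8125 / 463.5000 = -0.422

-0.422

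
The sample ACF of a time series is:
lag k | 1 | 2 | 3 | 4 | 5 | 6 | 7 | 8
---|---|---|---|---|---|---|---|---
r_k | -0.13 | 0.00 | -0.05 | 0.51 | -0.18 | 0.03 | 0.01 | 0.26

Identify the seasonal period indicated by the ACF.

The largest autocorrelation is r_4 = 0.51, with a weaker echo at lag 8 (0.26); the remaining lags stay at or below 0.03.
The dominant spike at lag 4 indicates a seasonal period of 4.

4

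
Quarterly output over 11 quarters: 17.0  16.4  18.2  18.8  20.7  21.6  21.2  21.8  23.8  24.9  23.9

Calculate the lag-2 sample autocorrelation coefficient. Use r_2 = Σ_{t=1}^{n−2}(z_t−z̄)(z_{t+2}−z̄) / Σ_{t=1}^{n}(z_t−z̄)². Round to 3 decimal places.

Mean z̄ = (17.0 + 16.4 + 18.2 + 18.8 + 20.7 + 21.6 + 21.2 + 21.8 + 23.8 + 24.9 + 23.9)/11 = 20.7545
Numerator Σ_{t=1}^{9}(z_t−z̄)(z_{t+2}−z̄) = 32.7186
Denominator Σ(z_t−z̄)² = 81.7673
r_2 = 32.7186 / 81.7673 = 0.400

0.400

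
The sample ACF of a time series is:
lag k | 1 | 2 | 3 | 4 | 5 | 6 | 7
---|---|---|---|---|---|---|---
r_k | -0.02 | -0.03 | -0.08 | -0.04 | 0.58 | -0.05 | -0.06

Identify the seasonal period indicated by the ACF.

5

The largest autocorrelation is r_5 = 0.58; the remaining lags stay at or below -0.02.
The dominant spike at lag 5 indicates a seasonal period of 5.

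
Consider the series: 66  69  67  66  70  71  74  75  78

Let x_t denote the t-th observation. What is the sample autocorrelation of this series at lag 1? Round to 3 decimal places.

0.564

Mean x̄ = (66 + 69 + 67 + 66 + 70 + 71 + 74 + 75 + 78)/9 = 70.6667
Numerator Σ_{t=1}^{8}(x_t−x̄)(x_{t+1}−x̄) = 81.2222
Denominator Σ(x_t−x̄)² = 144.0000
r_1 = 81.2222 / 144.0000 = 0.564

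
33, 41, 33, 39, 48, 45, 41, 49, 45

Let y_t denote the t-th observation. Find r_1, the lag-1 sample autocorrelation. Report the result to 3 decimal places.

Mean ȳ = (33 + 41 + 33 + 39 + 48 + 45 + 41 + 49 + 45)/9 = 41.5556
Numerator Σ_{t=1}^{8}(y_t−ȳ)(y_{t+1}−ȳ) = 56.6914
Denominator Σ(y_t−ȳ)² = 274.2222
r_1 = 56.6914 / 274.2222 = 0.207

0.207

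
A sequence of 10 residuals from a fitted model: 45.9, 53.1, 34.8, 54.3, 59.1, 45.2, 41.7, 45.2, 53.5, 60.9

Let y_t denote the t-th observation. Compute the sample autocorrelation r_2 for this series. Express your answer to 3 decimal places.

Mean ȳ = (45.9 + 53.1 + 34.8 + 54.3 + 59.1 + 45.2 + 41.7 + 45.2 + 53.5 + 60.9)/10 = 49.3700
Numerator Σ_{t=1}^{8}(y_t−ȳ)(y_{t+2}−ȳ) = -230.3748
Denominator Σ(y_t−ȳ)² = 600.8210
r_2 = -230.3748 / 600.8210 = -0.383

-0.383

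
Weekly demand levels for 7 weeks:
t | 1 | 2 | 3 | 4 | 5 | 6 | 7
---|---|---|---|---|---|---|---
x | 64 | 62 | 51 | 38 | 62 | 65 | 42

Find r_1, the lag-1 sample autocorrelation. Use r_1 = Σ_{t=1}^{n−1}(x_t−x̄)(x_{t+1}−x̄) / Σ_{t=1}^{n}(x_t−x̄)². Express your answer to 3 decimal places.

Mean x̄ = (64 + 62 + 51 + 38 + 62 + 65 + 42)/7 = 54.8571
Deviations from mean: 9.1429, 7.1429, -3.8571, -16.8571, 7.1429, 10.1429, -12.8571
Σ(x_t−x̄)(x_{t+1}−x̄) = (65.3061) + (-27.5510) + (65.0204) + (-120.4082) + (72.4490) + (-130.4082) = -75.5918
Denominator Σ(x_t−x̄)² = 752.8571
r_1 = -75.5918 / 752.8571 = -0.100

-0.100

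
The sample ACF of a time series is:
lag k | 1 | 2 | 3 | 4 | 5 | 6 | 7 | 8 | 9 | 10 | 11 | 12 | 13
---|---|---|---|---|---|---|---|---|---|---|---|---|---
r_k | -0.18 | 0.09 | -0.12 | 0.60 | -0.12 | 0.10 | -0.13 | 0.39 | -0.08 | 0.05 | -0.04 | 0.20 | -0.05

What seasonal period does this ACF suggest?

4

The largest autocorrelation is r_4 = 0.60, with weaker echoes at lags 8 (0.39) and 12 (0.20); the remaining lags stay at or below 0.10.
The dominant spike at lag 4 indicates a seasonal period of 4.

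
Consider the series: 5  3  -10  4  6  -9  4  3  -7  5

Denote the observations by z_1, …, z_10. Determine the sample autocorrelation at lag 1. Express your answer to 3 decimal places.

Mean z̄ = (5 + 3 − 10 + 4 + 6 − 9 + 4 + 3 − 7 + 5)/10 = 0.4000
Numerator Σ_{t=1}^{9}(z_t−z̄)(z_{t+1}−z̄) = -162.7600
Denominator Σ(z_t−z̄)² = 364.4000
r_1 = -162.7600 / 364.4000 = -0.447

-0.447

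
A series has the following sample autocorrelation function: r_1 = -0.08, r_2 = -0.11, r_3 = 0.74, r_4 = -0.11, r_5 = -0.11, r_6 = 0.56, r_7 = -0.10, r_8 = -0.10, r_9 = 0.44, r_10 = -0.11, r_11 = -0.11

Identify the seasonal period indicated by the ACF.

The largest autocorrelation is r_3 = 0.74, with weaker echoes at lags 6 (0.56) and 9 (0.44); the remaining lags stay at or below -0.08.
The dominant spike at lag 3 indicates a seasonal period of 3.

3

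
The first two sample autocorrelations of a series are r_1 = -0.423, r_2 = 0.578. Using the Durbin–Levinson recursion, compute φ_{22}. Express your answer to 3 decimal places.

φ_{22} = (r_2 − r_1²) / (1 − r_1²)
r_1² = (-0.423)² = 0.178929
Numerator = 0.578 − 0.1789 = 0.3991; denominator = 1 − 0.1789 = 0.8211
φ_{22} = 0.3991 / 0.8211 = 0.486

0.486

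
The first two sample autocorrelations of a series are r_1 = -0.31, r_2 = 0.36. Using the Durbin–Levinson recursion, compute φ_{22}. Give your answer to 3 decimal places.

0.292

φ_{22} = (r_2 − r_1²) / (1 − r_1²)
r_1² = (-0.31)² = 0.0961
Numerator = 0.36 − 0.0961 = 0.2639; denominator = 1 − 0.0961 = 0.9039
φ_{22} = 0.2639 / 0.9039 = 0.292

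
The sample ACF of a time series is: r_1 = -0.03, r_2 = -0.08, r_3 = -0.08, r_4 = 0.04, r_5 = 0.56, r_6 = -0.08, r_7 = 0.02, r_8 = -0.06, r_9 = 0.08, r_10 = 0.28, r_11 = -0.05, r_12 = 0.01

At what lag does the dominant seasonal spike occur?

The largest autocorrelation is r_5 = 0.56, with a weaker echo at lag 10 (0.28); the remaining lags stay at or below 0.08.
The dominant spike at lag 5 indicates a seasonal period of 5.

5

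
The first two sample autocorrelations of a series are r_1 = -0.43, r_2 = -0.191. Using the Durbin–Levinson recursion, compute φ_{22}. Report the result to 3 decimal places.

-0.461

φ_{22} = (r_2 − r_1²) / (1 − r_1²)
r_1² = (-0.43)² = 0.1849
Numerator = -0.191 − 0.1849 = -0.3759; denominator = 1 − 0.1849 = 0.8151
φ_{22} = -0.3759 / 0.8151 = -0.461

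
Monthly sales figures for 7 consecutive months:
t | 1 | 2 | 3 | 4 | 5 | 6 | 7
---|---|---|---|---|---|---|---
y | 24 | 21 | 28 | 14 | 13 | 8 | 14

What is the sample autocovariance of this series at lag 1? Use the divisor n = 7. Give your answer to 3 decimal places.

16.321

Mean ȳ = (24 + 21 + 28 + 14 + 13 + 8 + 14)/7 = 17.4286
Deviations: 6.5714, 3.5714, 10.5714, -3.4286, -4.4286, -9.4286, -3.4286
Σ_{t=1}^{6}(y_t−ȳ)(y_{t+1}−ȳ) = 114.2449
γ_1 = 114.2449 / 7 = 16.321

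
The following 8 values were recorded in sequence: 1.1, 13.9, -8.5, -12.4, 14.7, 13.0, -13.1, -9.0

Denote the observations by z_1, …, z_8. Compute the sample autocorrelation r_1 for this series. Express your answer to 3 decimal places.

-0.039

Mean z̄ = (1.1 + 13.9 − 8.5 − 12.4 + 14.7 + 13.0 − 13.1 − 9.0)/8 = -0.0375
Deviations from mean: 1.1375, 13.9375, -8.4625, -12.3625, 14.7375, 13.0375, -13.0625, -8.9625
Numerator Σ_{t=1}^{7}(z_t−z̄)(z_{t+1}−z̄) = -40.7564
Denominator Σ(z_t−z̄)² = 1058.1188
r_1 = -40.7564 / 1058.1188 = -0.039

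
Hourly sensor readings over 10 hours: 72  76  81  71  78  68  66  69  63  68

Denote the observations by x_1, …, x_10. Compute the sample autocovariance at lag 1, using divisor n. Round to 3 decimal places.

9.816

Mean x̄ = (72 + 76 + 81 + 71 + 78 + 68 + 66 + 69 + 63 + 68)/10 = 71.2000
Σ_{t=1}^{9}(x_t−x̄)(x_{t+1}−x̄) = 98.1600
γ_1 = 98.1600 / 10 = 9.816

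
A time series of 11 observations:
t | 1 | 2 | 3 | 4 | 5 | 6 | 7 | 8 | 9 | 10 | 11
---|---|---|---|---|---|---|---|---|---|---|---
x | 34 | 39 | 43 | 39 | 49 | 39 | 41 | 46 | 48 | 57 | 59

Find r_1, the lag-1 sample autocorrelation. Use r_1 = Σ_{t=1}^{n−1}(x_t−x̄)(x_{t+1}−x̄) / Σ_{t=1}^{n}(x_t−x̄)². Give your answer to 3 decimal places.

Mean x̄ = (34 + 39 + 43 + 39 + 49 + 39 + 41 + 46 + 48 + 57 + 59)/11 = 44.9091
Numerator Σ_{t=1}^{10}(x_t−x̄)(x_{t+1}−x̄) = 268.6281
Denominator Σ(x_t−x̄)² = 614.9091
r_1 = 268.6281 / 614.9091 = 0.437

0.437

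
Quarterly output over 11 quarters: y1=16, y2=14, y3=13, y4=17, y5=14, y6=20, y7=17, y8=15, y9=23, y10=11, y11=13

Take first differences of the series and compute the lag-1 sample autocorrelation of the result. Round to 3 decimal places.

-0.624

First differences Δy: -2, -1, 4, -3, 6, -3, -2, 8, -12, 2
Mean of differences = -0.3000
Numerator Σ(Δy_t−Δȳ)(Δy_{t+1}−Δȳ) = -180.9900
Denominator Σ(Δy_t−Δȳ)² = 290.1000
r_1(Δy) = -180.9900 / 290.1000 = -0.624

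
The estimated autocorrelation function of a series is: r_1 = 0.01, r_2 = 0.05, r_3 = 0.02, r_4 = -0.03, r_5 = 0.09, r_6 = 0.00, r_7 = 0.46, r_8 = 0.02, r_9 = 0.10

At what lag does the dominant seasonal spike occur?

7

The largest autocorrelation is r_7 = 0.46; the remaining lags stay at or below 0.10.
The dominant spike at lag 7 indicates a seasonal period of 7.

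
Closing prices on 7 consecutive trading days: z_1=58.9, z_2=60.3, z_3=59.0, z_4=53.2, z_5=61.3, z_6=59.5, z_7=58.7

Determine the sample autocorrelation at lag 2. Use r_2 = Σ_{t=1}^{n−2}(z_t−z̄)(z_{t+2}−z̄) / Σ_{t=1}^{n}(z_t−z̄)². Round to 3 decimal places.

Mean z̄ = (58.9 + 60.3 + 59.0 + 53.2 + 61.3 + 59.5 + 58.7)/7 = 58.7000
Σ(z_t−z̄)(z_{t+2}−z̄) = (0.0600) + (-8.8000) + (0.7800) + (-4.4000) + (0.0000) = -12.3600
Denominator Σ(z_t−z̄)² = 40.3400
r_2 = -12.3600 / 40.3400 = -0.306

-0.306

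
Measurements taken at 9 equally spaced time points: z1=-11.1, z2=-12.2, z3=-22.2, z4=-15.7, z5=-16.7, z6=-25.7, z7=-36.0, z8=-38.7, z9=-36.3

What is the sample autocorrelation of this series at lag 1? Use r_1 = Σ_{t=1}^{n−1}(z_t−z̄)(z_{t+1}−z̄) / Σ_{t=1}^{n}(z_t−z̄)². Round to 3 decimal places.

Mean z̄ = (-11.1 − 12.2 − 22.2 − 15.7 − 16.7 − 25.7 − 36.0 − 38.7 − 36.3)/9 = -23.8444
Numerator Σ_{t=1}^{8}(z_t−z̄)(z_{t+1}−z̄) = 614.0414
Denominator Σ(z_t−z̄)² = 945.1222
r_1 = 614.0414 / 945.1222 = 0.650

0.650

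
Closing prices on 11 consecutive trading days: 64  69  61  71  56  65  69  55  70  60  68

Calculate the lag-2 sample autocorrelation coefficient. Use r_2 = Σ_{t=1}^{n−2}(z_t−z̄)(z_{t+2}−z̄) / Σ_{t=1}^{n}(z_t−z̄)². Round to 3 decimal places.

0.334

Mean z̄ = (64 + 69 + 61 + 71 + 56 + 65 + 69 + 55 + 70 + 60 + 68)/11 = 64.3636
Numerator Σ_{t=1}^{9}(z_t−z̄)(z_{t+2}−z̄) = 107.0992
Denominator Σ(z_t−z̄)² = 320.5455
r_2 = 107.0992 / 320.5455 = 0.334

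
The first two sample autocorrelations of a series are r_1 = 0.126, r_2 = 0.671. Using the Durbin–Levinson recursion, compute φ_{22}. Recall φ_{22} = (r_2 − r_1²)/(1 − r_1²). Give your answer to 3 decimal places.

0.666

φ_{22} = (r_2 − r_1²) / (1 − r_1²)
r_1² = (0.126)² = 0.015876
Numerator = 0.671 − 0.0159 = 0.6551; denominator = 1 − 0.0159 = 0.9841
φ_{22} = 0.6551 / 0.9841 = 0.666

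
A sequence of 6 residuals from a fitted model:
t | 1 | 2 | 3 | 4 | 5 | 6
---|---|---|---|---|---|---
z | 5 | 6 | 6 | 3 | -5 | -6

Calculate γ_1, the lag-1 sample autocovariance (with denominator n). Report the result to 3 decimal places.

Mean z̄ = (5 + 6 + 6 + 3 − 5 − 6)/6 = 1.5000
Deviations: 3.5000, 4.5000, 4.5000, 1.5000, -6.5000, -7.5000
Σ_{t=1}^{5}(z_t−z̄)(z_{t+1}−z̄) = 81.7500
γ_1 = 81.7500 / 6 = 13.625

13.625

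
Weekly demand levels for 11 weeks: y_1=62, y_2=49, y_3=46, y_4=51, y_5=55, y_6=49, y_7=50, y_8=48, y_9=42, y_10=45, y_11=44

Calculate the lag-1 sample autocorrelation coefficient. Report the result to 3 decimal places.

Mean ȳ = (62 + 49 + 46 + 51 + 55 + 49 + 50 + 48 + 42 + 45 + 44)/11 = 49.1818
Numerator Σ_{t=1}^{10}(y_t−ȳ)(y_{t+1}−ȳ) = 61.0579
Denominator Σ(y_t−ȳ)² = 309.6364
r_1 = 61.0579 / 309.6364 = 0.197

0.197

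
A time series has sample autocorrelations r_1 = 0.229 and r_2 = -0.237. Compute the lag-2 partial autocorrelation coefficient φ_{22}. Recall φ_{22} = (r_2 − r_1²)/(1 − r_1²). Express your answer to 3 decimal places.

φ_{22} = (r_2 − r_1²) / (1 − r_1²)
r_1² = (0.229)² = 0.052441
Numerator = -0.237 − 0.0524 = -0.2894; denominator = 1 − 0.0524 = 0.9476
φ_{22} = -0.2894 / 0.9476 = -0.305

-0.305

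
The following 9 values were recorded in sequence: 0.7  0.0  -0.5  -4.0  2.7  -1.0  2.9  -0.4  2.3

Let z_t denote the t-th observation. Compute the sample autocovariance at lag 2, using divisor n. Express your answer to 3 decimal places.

1.888

Mean z̄ = (0.7 + 0.0 − 0.5 − 4.0 + 2.7 − 1.0 + 2.9 − 0.4 + 2.3)/9 = 0.3000
Σ_{t=1}^{7}(z_t−z̄)(z_{t+2}−z̄) = 16.9900
γ_2 = 16.9900 / 9 = 1.888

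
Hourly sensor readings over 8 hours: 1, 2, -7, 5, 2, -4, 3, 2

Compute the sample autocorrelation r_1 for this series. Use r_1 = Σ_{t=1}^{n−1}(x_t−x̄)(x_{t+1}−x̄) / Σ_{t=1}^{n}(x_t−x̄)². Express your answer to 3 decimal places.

-0.470

Mean x̄ = (1 + 2 − 7 + 5 + 2 − 4 + 3 + 2)/8 = 0.5000
Deviations from mean: 0.5000, 1.5000, -7.5000, 4.5000, 1.5000, -4.5000, 2.5000, 1.5000
Numerator Σ_{t=1}^{7}(x_t−x̄)(x_{t+1}−x̄) = -51.7500
Denominator Σ(x_t−x̄)² = 110.0000
r_1 = -51.7500 / 110.0000 = -0.470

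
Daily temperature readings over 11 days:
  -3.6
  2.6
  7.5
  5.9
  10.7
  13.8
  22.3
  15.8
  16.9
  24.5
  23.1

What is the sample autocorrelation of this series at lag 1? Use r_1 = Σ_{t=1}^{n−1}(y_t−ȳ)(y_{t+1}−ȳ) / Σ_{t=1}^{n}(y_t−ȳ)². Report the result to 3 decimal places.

Mean ȳ = (-3.6 + 2.6 + 7.5 + 5.9 + 10.7 + 13.8 + 22.3 + 15.8 + 16.9 + 24.5 + 23.1)/11 = 12.6818
Numerator Σ_{t=1}^{10}(y_t−ȳ)(y_{t+1}−ȳ) = 489.6333
Denominator Σ(y_t−ȳ)² = 812.9964
r_1 = 489.6333 / 812.9964 = 0.602

0.602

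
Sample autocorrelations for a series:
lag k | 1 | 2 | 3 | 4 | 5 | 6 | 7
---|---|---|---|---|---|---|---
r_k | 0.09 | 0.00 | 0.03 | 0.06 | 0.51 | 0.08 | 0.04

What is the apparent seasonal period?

The largest autocorrelation is r_5 = 0.51; the remaining lags stay at or below 0.09.
The dominant spike at lag 5 indicates a seasonal period of 5.

5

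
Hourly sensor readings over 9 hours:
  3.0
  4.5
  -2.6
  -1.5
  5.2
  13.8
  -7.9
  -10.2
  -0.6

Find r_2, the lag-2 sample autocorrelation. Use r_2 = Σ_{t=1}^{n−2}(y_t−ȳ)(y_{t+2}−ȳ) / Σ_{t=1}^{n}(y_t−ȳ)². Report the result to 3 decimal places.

-0.544

Mean ȳ = (3.0 + 4.5 − 2.6 − 1.5 + 5.2 + 13.8 − 7.9 − 10.2 − 0.6)/9 = 0.4111
Numerator Σ_{t=1}^{7}(y_t−ȳ)(y_{t+2}−ȳ) = -229.0858
Denominator Σ(y_t−ȳ)² = 421.0289
r_2 = -229.0858 / 421.0289 = -0.544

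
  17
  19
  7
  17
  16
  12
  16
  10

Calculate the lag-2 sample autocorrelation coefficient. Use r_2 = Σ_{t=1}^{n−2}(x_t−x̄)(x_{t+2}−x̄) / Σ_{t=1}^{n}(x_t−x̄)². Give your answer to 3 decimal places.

Mean x̄ = (17 + 19 + 7 + 17 + 16 + 12 + 16 + 10)/8 = 14.2500
Σ(x_t−x̄)(x_{t+2}−x̄) = (-19.9375) + (13.0625) + (-12.6875) + (-6.1875) + (3.0625) + (9.5625) = -13.1250
Denominator Σ(x_t−x̄)² = 119.5000
r_2 = -13.1250 / 119.5000 = -0.110

-0.110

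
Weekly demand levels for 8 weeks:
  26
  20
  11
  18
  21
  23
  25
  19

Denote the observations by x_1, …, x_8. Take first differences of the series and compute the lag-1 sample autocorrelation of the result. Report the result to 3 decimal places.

0.066

First differences Δx: -6, -9, 7, 3, 2, 2, -6
Mean of differences = -1.0000
Numerator Σ(Δx_t−Δx̄)(Δx_{t+1}−Δx̄) = 14.0000
Denominator Σ(Δx_t−Δx̄)² = 212.0000
r_1(Δx) = 14.0000 / 212.0000 = 0.066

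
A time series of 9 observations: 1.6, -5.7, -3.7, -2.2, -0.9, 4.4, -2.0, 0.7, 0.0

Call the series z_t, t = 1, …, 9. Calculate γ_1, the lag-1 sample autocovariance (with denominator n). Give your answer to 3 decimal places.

-0.108

Mean z̄ = (1.6 − 5.7 − 3.7 − 2.2 − 0.9 + 4.4 − 2.0 + 0.7 + 0.0)/9 = -0.8667
Σ_{t=1}^{8}(z_t−z̄)(z_{t+1}−z̄) = -0.9678
γ_1 = -0.9678 / 9 = -0.108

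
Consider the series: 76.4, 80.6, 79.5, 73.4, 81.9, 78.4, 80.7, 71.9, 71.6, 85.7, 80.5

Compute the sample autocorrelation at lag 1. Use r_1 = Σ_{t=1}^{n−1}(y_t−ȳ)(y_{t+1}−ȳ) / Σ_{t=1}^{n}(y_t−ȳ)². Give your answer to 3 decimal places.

Mean ȳ = (76.4 + 80.6 + 79.5 + 73.4 + 81.9 + 78.4 + 80.7 + 71.9 + 71.6 + 85.7 + 80.5)/11 = 78.2364
Numerator Σ_{t=1}^{10}(y_t−ȳ)(y_{t+1}−ȳ) = -30.3777
Denominator Σ(y_t−ȳ)² = 198.4855
r_1 = -30.3777 / 198.4855 = -0.153

-0.153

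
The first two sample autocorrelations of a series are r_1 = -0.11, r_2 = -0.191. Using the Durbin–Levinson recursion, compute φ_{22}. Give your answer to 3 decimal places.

-0.206

φ_{22} = (r_2 − r_1²) / (1 − r_1²)
r_1² = (-0.11)² = 0.0121
Numerator = -0.191 − 0.0121 = -0.2031; denominator = 1 − 0.0121 = 0.9879
φ_{22} = -0.2031 / 0.9879 = -0.206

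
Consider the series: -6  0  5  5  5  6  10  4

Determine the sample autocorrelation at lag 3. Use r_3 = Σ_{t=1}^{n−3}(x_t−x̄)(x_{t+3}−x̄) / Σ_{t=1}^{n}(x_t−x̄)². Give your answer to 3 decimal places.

Mean x̄ = (-6 + 0 + 5 + 5 + 5 + 6 + 10 + 4)/8 = 3.6250
Numerator Σ_{t=1}^{5}(x_t−x̄)(x_{t+3}−x̄) = -5.6719
Denominator Σ(x_t−x̄)² = 157.8750
r_3 = -5.6719 / 157.8750 = -0.036

-0.036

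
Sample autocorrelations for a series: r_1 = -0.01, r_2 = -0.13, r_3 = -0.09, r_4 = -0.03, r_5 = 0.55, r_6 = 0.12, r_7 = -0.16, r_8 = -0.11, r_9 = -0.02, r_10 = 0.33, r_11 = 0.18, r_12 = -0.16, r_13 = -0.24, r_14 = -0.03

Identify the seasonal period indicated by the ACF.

5

The largest autocorrelation is r_5 = 0.55, with a weaker echo at lag 10 (0.33); the remaining lags stay at or below 0.18.
The dominant spike at lag 5 indicates a seasonal period of 5.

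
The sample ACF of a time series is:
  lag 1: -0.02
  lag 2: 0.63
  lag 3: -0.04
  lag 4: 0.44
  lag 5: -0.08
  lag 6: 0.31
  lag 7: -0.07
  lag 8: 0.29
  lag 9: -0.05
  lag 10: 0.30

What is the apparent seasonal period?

2

The largest autocorrelation is r_2 = 0.63, with weaker echoes at lags 4 (0.44), 6 (0.31), 8 (0.29) and 10 (0.30); the remaining lags stay at or below -0.02.
The dominant spike at lag 2 indicates a seasonal period of 2.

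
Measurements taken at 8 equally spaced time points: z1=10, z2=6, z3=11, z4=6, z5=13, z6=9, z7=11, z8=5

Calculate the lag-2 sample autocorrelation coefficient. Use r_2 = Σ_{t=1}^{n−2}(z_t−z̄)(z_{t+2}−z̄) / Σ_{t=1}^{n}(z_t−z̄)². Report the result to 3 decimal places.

Mean z̄ = (10 + 6 + 11 + 6 + 13 + 9 + 11 + 5)/8 = 8.8750
Numerator Σ_{t=1}^{6}(z_t−z̄)(z_{t+2}−z̄) = 27.3438
Denominator Σ(z_t−z̄)² = 58.8750
r_2 = 27.3438 / 58.8750 = 0.464

0.464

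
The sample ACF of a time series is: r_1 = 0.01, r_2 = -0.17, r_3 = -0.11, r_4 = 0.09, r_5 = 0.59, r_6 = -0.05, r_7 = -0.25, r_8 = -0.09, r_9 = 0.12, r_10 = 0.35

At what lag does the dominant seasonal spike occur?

The largest autocorrelation is r_5 = 0.59, with a weaker echo at lag 10 (0.35); the remaining lags stay at or below 0.12.
The dominant spike at lag 5 indicates a seasonal period of 5.

5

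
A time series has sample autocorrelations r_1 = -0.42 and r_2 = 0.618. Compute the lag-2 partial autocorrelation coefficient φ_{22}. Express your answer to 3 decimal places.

φ_{22} = (r_2 − r_1²) / (1 − r_1²)
r_1² = (-0.42)² = 0.1764
Numerator = 0.618 − 0.1764 = 0.4416; denominator = 1 − 0.1764 = 0.8236
φ_{22} = 0.4416 / 0.8236 = 0.536

0.536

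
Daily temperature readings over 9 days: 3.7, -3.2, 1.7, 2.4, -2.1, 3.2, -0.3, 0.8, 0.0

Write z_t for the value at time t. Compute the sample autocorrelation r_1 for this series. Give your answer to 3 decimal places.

Mean z̄ = (3.7 − 3.2 + 1.7 + 2.4 − 2.1 + 3.2 − 0.3 + 0.8 + 0.0)/9 = 0.6889
Numerator Σ_{t=1}^{8}(z_t−z̄)(z_{t+1}−z̄) = -28.3568
Denominator Σ(z_t−z̄)² = 43.6889
r_1 = -28.3568 / 43.6889 = -0.649

-0.649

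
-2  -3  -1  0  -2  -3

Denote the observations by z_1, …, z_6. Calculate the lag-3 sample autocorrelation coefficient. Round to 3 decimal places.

-0.159

Mean z̄ = (-2 − 3 − 1 + 0 − 2 − 3)/6 = -1.8333
Σ(z_t−z̄)(z_{t+3}−z̄) = (-0.3056) + (0.1944) + (-0.9722) = -1.0833
Denominator Σ(z_t−z̄)² = 6.8333
r_3 = -1.0833 / 6.8333 = -0.159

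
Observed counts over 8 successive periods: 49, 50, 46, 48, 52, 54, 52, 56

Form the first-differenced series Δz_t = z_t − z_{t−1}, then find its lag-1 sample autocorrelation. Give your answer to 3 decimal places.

-0.204

First differences Δz: 1, -4, 2, 4, 2, -2, 4
Mean of differences = 1.0000
Numerator Σ(Δz_t−Δz̄)(Δz_{t+1}−Δz̄) = -11.0000
Denominator Σ(Δz_t−Δz̄)² = 54.0000
r_1(Δz) = -11.0000 / 54.0000 = -0.204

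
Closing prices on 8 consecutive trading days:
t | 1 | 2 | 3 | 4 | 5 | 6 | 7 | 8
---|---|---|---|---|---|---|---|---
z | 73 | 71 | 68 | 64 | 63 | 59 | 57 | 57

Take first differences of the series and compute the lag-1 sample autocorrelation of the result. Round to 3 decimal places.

First differences Δz: -2, -3, -4, -1, -4, -2, 0
Mean of differences = -2.2857
Numerator Σ(Δz_t−Δz̄)(Δz_{t+1}−Δz̄) = -3.2245
Denominator Σ(Δz_t−Δz̄)² = 13.4286
r_1(Δz) = -3.2245 / 13.4286 = -0.240

-0.240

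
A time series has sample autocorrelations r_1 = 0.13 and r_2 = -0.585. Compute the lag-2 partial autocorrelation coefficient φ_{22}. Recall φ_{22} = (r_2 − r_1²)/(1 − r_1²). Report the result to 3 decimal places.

-0.612

φ_{22} = (r_2 − r_1²) / (1 − r_1²)
r_1² = (0.13)² = 0.0169
Numerator = -0.585 − 0.0169 = -0.6019; denominator = 1 − 0.0169 = 0.9831
φ_{22} = -0.6019 / 0.9831 = -0.612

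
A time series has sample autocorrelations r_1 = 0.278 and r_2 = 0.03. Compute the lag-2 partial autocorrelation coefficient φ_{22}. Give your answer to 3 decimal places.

-0.051

φ_{22} = (r_2 − r_1²) / (1 − r_1²)
r_1² = (0.278)² = 0.077284
Numerator = 0.03 − 0.0773 = -0.0473; denominator = 1 − 0.0773 = 0.9227
φ_{22} = -0.0473 / 0.9227 = -0.051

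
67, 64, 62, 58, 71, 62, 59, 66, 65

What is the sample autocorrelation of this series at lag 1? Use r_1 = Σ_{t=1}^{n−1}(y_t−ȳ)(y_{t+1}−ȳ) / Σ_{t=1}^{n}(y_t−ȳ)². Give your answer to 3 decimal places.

Mean ȳ = (67 + 64 + 62 + 58 + 71 + 62 + 59 + 66 + 65)/9 = 63.7778
Numerator Σ_{t=1}^{8}(y_t−ȳ)(y_{t+1}−ȳ) = -43.3827
Denominator Σ(y_t−ȳ)² = 131.5556
r_1 = -43.3827 / 131.5556 = -0.330

-0.330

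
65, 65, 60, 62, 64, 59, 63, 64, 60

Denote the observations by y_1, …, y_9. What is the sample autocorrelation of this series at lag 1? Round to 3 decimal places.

-0.226

Mean ȳ = (65 + 65 + 60 + 62 + 64 + 59 + 63 + 64 + 60)/9 = 62.4444
Numerator Σ_{t=1}^{8}(y_t−ȳ)(y_{t+1}−ȳ) = -9.5309
Denominator Σ(y_t−ȳ)² = 42.2222
r_1 = -9.5309 / 42.2222 = -0.226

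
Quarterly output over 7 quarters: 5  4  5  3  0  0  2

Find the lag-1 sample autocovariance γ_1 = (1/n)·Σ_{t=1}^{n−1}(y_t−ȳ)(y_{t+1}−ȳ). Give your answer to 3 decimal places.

2.152

Mean ȳ = (5 + 4 + 5 + 3 + 0 + 0 + 2)/7 = 2.7143
Σ_{t=1}^{6}(y_t−ȳ)(y_{t+1}−ȳ) = 15.0612
γ_1 = 15.0612 / 7 = 2.152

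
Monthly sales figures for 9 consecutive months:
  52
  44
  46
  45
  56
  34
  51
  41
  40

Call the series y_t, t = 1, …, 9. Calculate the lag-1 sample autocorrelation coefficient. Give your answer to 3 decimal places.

Mean ȳ = (52 + 44 + 46 + 45 + 56 + 34 + 51 + 41 + 40)/9 = 45.4444
Numerator Σ_{t=1}^{8}(y_t−ȳ)(y_{t+1}−ȳ) = -200.0864
Denominator Σ(y_t−ȳ)² = 368.2222
r_1 = -200.0864 / 368.2222 = -0.543

-0.543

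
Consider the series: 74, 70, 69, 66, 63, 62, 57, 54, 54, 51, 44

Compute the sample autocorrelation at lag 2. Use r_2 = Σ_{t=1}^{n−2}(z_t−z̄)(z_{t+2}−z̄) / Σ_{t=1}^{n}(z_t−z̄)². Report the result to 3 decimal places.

Mean z̄ = (74 + 70 + 69 + 66 + 63 + 62 + 57 + 54 + 54 + 51 + 44)/11 = 60.3636
Numerator Σ_{t=1}^{9}(z_t−z̄)(z_{t+2}−z̄) = 369.9174
Denominator Σ(z_t−z̄)² = 842.5455
r_2 = 369.9174 / 842.5455 = 0.439

0.439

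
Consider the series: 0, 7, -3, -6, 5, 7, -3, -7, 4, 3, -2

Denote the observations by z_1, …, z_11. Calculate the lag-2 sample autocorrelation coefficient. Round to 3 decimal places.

Mean z̄ = (0 + 7 − 3 − 6 + 5 + 7 − 3 − 7 + 4 + 3 − 2)/11 = 0.4545
Numerator Σ_{t=1}^{9}(z_t−z̄)(z_{t+2}−z̄) = -203.0496
Denominator Σ(z_t−z̄)² = 252.7273
r_2 = -203.0496 / 252.7273 = -0.803

-0.803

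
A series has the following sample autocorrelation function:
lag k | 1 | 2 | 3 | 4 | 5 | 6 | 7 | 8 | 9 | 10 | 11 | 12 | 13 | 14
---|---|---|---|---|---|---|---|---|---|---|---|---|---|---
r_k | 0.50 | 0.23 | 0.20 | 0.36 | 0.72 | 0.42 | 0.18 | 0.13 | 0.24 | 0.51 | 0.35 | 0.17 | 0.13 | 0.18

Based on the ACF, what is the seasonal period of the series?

5

The largest autocorrelation is r_5 = 0.72, with a weaker echo at lag 10 (0.51); the remaining lags stay at or below 0.50. The elevated value at lag 1 (0.50), dropping to 0.23 at lag 2, reflects decaying short-term dependence rather than seasonality.
The dominant spike at lag 5 indicates a seasonal period of 5.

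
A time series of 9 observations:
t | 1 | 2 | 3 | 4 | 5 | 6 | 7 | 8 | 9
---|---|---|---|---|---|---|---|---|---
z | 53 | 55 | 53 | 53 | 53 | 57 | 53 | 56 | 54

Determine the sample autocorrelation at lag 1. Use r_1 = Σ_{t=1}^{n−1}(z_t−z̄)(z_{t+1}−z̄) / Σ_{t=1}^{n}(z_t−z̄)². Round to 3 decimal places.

-0.436

Mean z̄ = (53 + 55 + 53 + 53 + 53 + 57 + 53 + 56 + 54)/9 = 54.1111
Numerator Σ_{t=1}^{8}(z_t−z̄)(z_{t+1}−z̄) = -8.2346
Denominator Σ(z_t−z̄)² = 18.8889
r_1 = -8.2346 / 18.8889 = -0.436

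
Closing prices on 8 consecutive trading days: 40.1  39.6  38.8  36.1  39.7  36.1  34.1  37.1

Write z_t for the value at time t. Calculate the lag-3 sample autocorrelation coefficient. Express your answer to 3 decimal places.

0.084

Mean z̄ = (40.1 + 39.6 + 38.8 + 36.1 + 39.7 + 36.1 + 34.1 + 37.1)/8 = 37.7000
Deviations from mean: 2.4000, 1.9000, 1.1000, -1.6000, 2.0000, -1.6000, -3.6000, -0.6000
Σ(z_t−z̄)(z_{t+3}−z̄) = (-3.8400) + (3.8000) + (-1.7600) + (5.7600) + (-1.2000) = 2.7600
Denominator Σ(z_t−z̄)² = 33.0200
r_3 = 2.7600 / 33.0200 = 0.084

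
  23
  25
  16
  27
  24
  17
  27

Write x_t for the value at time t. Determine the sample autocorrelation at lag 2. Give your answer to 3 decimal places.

-0.163

Mean x̄ = (23 + 25 + 16 + 27 + 24 + 17 + 27)/7 = 22.7143
Deviations from mean: 0.2857, 2.2857, -6.7143, 4.2857, 1.2857, -5.7143, 4.2857
Σ(x_t−x̄)(x_{t+2}−x̄) = (-1.9184) + (9.7959) + (-8.6327) + (-24.4898) + (5.5102) = -19.7347
Denominator Σ(x_t−x̄)² = 121.4286
r_2 = -19.7347 / 121.4286 = -0.163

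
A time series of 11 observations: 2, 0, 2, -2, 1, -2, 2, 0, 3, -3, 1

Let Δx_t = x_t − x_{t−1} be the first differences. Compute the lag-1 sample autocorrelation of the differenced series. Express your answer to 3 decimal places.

-0.824

First differences Δx: -2, 2, -4, 3, -3, 4, -2, 3, -6, 4
Mean of differences = -0.1000
Numerator Σ(Δx_t−Δx̄)(Δx_{t+1}−Δx̄) = -101.3100
Denominator Σ(Δx_t−Δx̄)² = 122.9000
r_1(Δx) = -101.3100 / 122.9000 = -0.824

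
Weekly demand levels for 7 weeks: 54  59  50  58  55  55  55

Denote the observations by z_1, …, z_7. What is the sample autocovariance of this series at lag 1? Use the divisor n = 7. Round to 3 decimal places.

Mean z̄ = (54 + 59 + 50 + 58 + 55 + 55 + 55)/7 = 55.1429
Deviations: -1.1429, 3.8571, -5.1429, 2.8571, -0.1429, -0.1429, -0.1429
Σ_{t=1}^{6}(z_t−z̄)(z_{t+1}−z̄) = -39.3061
γ_1 = -39.3061 / 7 = -5.615

-5.615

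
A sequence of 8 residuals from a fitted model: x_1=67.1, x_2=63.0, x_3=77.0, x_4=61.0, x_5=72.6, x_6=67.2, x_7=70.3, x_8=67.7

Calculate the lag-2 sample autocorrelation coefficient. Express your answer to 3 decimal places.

0.456

Mean x̄ = (67.1 + 63.0 + 77.0 + 61.0 + 72.6 + 67.2 + 70.3 + 67.7)/8 = 68.2375
Σ(x_t−x̄)(x_{t+2}−x̄) = (-9.9673) + (37.9064) + (38.2264) + (7.5089) + (8.9977) + (0.5577) = 83.2297
Denominator Σ(x_t−x̄)² = 182.5388
r_2 = 83.2297 / 182.5388 = 0.456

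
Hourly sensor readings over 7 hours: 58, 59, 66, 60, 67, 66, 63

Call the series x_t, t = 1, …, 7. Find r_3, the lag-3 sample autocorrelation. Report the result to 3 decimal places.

0.083

Mean x̄ = (58 + 59 + 66 + 60 + 67 + 66 + 63)/7 = 62.7143
Σ(x_t−x̄)(x_{t+3}−x̄) = (12.7959) + (-15.9184) + (10.7959) + (-0.7755) = 6.8980
Denominator Σ(x_t−x̄)² = 83.4286
r_3 = 6.8980 / 83.4286 = 0.083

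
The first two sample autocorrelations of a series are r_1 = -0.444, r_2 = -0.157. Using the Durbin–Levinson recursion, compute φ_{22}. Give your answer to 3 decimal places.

φ_{22} = (r_2 − r_1²) / (1 − r_1²)
r_1² = (-0.444)² = 0.197136
Numerator = -0.157 − 0.1971 = -0.3541; denominator = 1 − 0.1971 = 0.8029
φ_{22} = -0.3541 / 0.8029 = -0.441

-0.441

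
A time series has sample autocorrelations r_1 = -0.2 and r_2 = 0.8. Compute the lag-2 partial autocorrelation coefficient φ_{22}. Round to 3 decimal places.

φ_{22} = (r_2 − r_1²) / (1 − r_1²)
r_1² = (-0.2)² = 0.04
Numerator = 0.8 − 0.0400 = 0.7600; denominator = 1 − 0.0400 = 0.9600
φ_{22} = 0.7600 / 0.9600 = 0.792

0.792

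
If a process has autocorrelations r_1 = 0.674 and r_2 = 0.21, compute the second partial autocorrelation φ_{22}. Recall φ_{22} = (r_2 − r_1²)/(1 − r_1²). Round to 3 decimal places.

-0.448

φ_{22} = (r_2 − r_1²) / (1 − r_1²)
r_1² = (0.674)² = 0.454276
Numerator = 0.21 − 0.4543 = -0.2443; denominator = 1 − 0.4543 = 0.5457
φ_{22} = -0.2443 / 0.5457 = -0.448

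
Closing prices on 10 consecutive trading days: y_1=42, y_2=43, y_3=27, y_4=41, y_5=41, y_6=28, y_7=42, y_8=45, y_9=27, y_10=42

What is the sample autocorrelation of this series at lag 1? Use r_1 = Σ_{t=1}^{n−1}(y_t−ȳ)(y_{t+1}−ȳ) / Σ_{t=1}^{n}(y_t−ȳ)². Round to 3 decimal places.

-0.465

Mean ȳ = (42 + 43 + 27 + 41 + 41 + 28 + 42 + 45 + 27 + 42)/10 = 37.8000
Numerator Σ_{t=1}^{9}(y_t−ȳ)(y_{t+1}−ȳ) = -224.0400
Denominator Σ(y_t−ȳ)² = 481.6000
r_1 = -224.0400 / 481.6000 = -0.465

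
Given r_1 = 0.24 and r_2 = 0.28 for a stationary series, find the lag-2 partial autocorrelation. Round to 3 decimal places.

φ_{22} = (r_2 − r_1²) / (1 − r_1²)
r_1² = (0.24)² = 0.0576
Numerator = 0.28 − 0.0576 = 0.2224; denominator = 1 − 0.0576 = 0.9424
φ_{22} = 0.2224 / 0.9424 = 0.236

0.236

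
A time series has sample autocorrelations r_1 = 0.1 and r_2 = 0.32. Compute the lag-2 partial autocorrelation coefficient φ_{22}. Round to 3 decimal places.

0.313

φ_{22} = (r_2 − r_1²) / (1 − r_1²)
r_1² = (0.1)² = 0.01
Numerator = 0.32 − 0.0100 = 0.3100; denominator = 1 − 0.0100 = 0.9900
φ_{22} = 0.3100 / 0.9900 = 0.313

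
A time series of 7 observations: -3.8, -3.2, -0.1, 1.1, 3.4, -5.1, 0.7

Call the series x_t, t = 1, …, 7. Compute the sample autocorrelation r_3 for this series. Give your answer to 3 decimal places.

Mean x̄ = (-3.8 − 3.2 − 0.1 + 1.1 + 3.4 − 5.1 + 0.7)/7 = -1.0000
Σ(x_t−x̄)(x_{t+3}−x̄) = (-5.8800) + (-9.6800) + (-3.6900) + (3.5700) = -15.6800
Denominator Σ(x_t−x̄)² = 56.9600
r_3 = -15.6800 / 56.9600 = -0.275

-0.275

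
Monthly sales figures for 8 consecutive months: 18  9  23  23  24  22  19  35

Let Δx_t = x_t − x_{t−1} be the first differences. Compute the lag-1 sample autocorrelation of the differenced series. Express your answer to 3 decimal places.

First differences Δx: -9, 14, 0, 1, -2, -3, 16
Mean of differences = 2.4286
Numerator Σ(Δx_t−Δx̄)(Δx_{t+1}−Δx̄) = -200.1837
Denominator Σ(Δx_t−Δx̄)² = 505.7143
r_1(Δx) = -200.1837 / 505.7143 = -0.396

-0.396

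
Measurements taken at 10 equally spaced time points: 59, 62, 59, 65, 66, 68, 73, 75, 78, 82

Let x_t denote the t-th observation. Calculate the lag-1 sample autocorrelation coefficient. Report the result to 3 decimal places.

0.667

Mean x̄ = (59 + 62 + 59 + 65 + 66 + 68 + 73 + 75 + 78 + 82)/10 = 68.7000
Numerator Σ_{t=1}^{9}(x_t−x̄)(x_{t+1}−x̄) = 384.1100
Denominator Σ(x_t−x̄)² = 576.1000
r_1 = 384.1100 / 576.1000 = 0.667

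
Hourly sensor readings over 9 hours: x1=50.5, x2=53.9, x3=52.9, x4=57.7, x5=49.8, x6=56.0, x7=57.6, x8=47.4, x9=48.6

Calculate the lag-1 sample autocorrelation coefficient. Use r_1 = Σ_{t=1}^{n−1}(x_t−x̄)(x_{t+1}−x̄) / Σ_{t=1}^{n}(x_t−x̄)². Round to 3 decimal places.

Mean x̄ = (50.5 + 53.9 + 52.9 + 57.7 + 49.8 + 56.0 + 57.6 + 47.4 + 48.6)/9 = 52.7111
Numerator Σ_{t=1}^{8}(x_t−x̄)(x_{t+1}−x̄) = -13.6112
Denominator Σ(x_t−x̄)² = 119.5289
r_1 = -13.6112 / 119.5289 = -0.114

-0.114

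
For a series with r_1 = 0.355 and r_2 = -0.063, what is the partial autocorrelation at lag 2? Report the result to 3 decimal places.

-0.216

φ_{22} = (r_2 − r_1²) / (1 − r_1²)
r_1² = (0.355)² = 0.126025
Numerator = -0.063 − 0.1260 = -0.1890; denominator = 1 − 0.1260 = 0.8740
φ_{22} = -0.1890 / 0.8740 = -0.216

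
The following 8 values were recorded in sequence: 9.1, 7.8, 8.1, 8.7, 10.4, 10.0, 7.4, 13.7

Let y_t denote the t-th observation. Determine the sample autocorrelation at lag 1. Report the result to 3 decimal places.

Mean ȳ = (9.1 + 7.8 + 8.1 + 8.7 + 10.4 + 10.0 + 7.4 + 13.7)/8 = 9.4000
Numerator Σ_{t=1}^{7}(y_t−ȳ)(y_{t+1}−ȳ) = -6.4300
Denominator Σ(y_t−ȳ)² = 28.6800
r_1 = -6.4300 / 28.6800 = -0.224

-0.224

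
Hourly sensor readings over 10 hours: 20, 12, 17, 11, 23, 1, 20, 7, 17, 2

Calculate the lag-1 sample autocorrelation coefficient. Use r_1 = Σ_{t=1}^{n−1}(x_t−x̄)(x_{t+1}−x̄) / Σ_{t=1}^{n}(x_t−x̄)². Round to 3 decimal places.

Mean x̄ = (20 + 12 + 17 + 11 + 23 + 1 + 20 + 7 + 17 + 2)/10 = 13.0000
Numerator Σ_{t=1}^{9}(x_t−x̄)(x_{t+1}−x̄) = -353.0000
Denominator Σ(x_t−x̄)² = 536.0000
r_1 = -353.0000 / 536.0000 = -0.659

-0.659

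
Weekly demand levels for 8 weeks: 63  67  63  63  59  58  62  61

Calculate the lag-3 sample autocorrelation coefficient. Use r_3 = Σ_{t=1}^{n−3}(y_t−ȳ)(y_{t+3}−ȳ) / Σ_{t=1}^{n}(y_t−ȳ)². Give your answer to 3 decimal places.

-0.278

Mean ȳ = (63 + 67 + 63 + 63 + 59 + 58 + 62 + 61)/8 = 62.0000
Deviations from mean: 1.0000, 5.0000, 1.0000, 1.0000, -3.0000, -4.0000, 0.0000, -1.0000
Numerator Σ_{t=1}^{5}(y_t−ȳ)(y_{t+3}−ȳ) = -15.0000
Denominator Σ(y_t−ȳ)² = 54.0000
r_3 = -15.0000 / 54.0000 = -0.278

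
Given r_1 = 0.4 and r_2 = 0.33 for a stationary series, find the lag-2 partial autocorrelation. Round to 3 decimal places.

φ_{22} = (r_2 − r_1²) / (1 − r_1²)
r_1² = (0.4)² = 0.16
Numerator = 0.33 − 0.1600 = 0.1700; denominator = 1 − 0.1600 = 0.8400
φ_{22} = 0.1700 / 0.8400 = 0.202

0.202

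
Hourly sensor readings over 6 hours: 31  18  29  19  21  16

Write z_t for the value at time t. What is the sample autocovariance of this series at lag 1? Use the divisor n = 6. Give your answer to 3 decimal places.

Mean z̄ = (31 + 18 + 29 + 19 + 21 + 16)/6 = 22.3333
Σ_{t=1}^{5}(z_t−z̄)(z_{t+1}−z̄) = -75.7778
γ_1 = -75.7778 / 6 = -12.630

-12.630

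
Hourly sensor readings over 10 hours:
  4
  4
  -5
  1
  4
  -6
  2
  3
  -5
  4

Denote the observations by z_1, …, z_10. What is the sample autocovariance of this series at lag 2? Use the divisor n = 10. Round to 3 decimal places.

Mean z̄ = (4 + 4 − 5 + 1 + 4 − 6 + 2 + 3 − 5 + 4)/10 = 0.6000
Σ_{t=1}^{8}(z_t−z̄)(z_{t+2}−z̄) = -50.1200
γ_2 = -50.1200 / 10 = -5.012

-5.012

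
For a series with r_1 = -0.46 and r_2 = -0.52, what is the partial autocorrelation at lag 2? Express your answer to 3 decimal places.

φ_{22} = (r_2 − r_1²) / (1 − r_1²)
r_1² = (-0.46)² = 0.2116
Numerator = -0.52 − 0.2116 = -0.7316; denominator = 1 − 0.2116 = 0.7884
φ_{22} = -0.7316 / 0.7884 = -0.928

-0.928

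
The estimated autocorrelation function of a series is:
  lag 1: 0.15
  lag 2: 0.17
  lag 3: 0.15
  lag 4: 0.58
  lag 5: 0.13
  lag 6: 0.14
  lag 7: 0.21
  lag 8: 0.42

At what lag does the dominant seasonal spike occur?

4

The largest autocorrelation is r_4 = 0.58, with a weaker echo at lag 8 (0.42); the remaining lags stay at or below 0.21.
The dominant spike at lag 4 indicates a seasonal period of 4.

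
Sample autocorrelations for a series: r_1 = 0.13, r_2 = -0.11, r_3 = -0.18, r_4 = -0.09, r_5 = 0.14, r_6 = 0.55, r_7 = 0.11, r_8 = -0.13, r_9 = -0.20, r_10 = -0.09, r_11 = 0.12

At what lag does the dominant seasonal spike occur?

6

The largest autocorrelation is r_6 = 0.55; the remaining lags stay at or below 0.14.
The dominant spike at lag 6 indicates a seasonal period of 6.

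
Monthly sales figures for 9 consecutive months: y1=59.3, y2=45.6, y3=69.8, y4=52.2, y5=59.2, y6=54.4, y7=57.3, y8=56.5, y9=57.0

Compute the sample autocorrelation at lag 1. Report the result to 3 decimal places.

Mean ȳ = (59.3 + 45.6 + 69.8 + 52.2 + 59.2 + 54.4 + 57.3 + 56.5 + 57.0)/9 = 56.8111
Numerator Σ_{t=1}^{8}(y_t−ȳ)(y_{t+1}−ȳ) = -251.5812
Denominator Σ(y_t−ȳ)² = 333.7489
r_1 = -251.5812 / 333.7489 = -0.754

-0.754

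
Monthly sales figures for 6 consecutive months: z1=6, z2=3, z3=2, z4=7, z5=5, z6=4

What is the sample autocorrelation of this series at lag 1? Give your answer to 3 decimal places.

Mean z̄ = (6 + 3 + 2 + 7 + 5 + 4)/6 = 4.5000
Numerator Σ_{t=1}^{5}(z_t−z̄)(z_{t+1}−z̄) = -3.7500
Denominator Σ(z_t−z̄)² = 17.5000
r_1 = -3.7500 / 17.5000 = -0.214

-0.214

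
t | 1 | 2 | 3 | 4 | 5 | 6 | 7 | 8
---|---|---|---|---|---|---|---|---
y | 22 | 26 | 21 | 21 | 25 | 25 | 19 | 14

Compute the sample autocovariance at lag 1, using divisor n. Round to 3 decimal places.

2.467

Mean ȳ = (22 + 26 + 21 + 21 + 25 + 25 + 19 + 14)/8 = 21.6250
Deviations: 0.3750, 4.3750, -0.6250, -0.6250, 3.3750, 3.3750, -2.6250, -7.6250
Σ_{t=1}^{7}(y_t−ȳ)(y_{t+1}−ȳ) = 19.7344
γ_1 = 19.7344 / 8 = 2.467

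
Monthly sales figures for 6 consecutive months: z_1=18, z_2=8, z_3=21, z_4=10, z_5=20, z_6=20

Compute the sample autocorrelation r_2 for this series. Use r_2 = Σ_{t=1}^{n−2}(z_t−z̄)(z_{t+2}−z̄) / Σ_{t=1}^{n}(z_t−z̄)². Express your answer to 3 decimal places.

Mean z̄ = (18 + 8 + 21 + 10 + 20 + 20)/6 = 16.1667
Deviations from mean: 1.8333, -8.1667, 4.8333, -6.1667, 3.8333, 3.8333
Σ(z_t−z̄)(z_{t+2}−z̄) = (8.8611) + (50.3611) + (18.5278) + (-23.6389) = 54.1111
Denominator Σ(z_t−z̄)² = 160.8333
r_2 = 54.1111 / 160.8333 = 0.336

0.336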